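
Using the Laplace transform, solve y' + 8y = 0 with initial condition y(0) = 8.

L{y'} + 8L{y} = 0. sY - 8 + 8Y = 0. Y(s+8) = 8. Y = 8/(s+8)

Final answer: y(t) = 8e^(-8t)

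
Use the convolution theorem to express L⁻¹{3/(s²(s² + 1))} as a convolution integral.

3/(s²(s² + 1)) = (1/s²)·(3/(s² + 1)) = L{t}·L{3·sin(t)}. So f(t) = t*(3·sin(t)) = ∫₀ᵗ 3τ·sin((t-τ)) dτ

Final answer: ∫₀ᵗ 3τ·sin((t-τ)) dτ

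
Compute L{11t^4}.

L{t^n} = n!/s^(n+1). So L{11t^4} = 11·4!/s^5 = 264/s^5

Final answer: 264/s^5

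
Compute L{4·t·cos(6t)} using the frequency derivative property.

L{cos(6t)} = s/(s² + 36). Derivative: d/ds[s/(s² + 36)] = [(s² + 36) - s·2s]/(s² + 36)² = (36 - s²)/(s² + 36)². So L{t·cos(6t)} = -F'(s) = (s² - 36)/(s² + 36)². Then L{4·t·cos(6t)} = 4·(s² - 36)/(s² + 36)²

Final answer: 4·(s² - 36)/(s² + 36)²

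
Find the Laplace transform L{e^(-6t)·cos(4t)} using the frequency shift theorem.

Frequency shift: L{e^(at)f(t)} = F(s-a). L{e^(-6t)·cos(4t)} = (s+6)/((s+6)² + 16)

Final answer: (s+6)/((s+6)² + 16)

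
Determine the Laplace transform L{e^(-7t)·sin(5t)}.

L{e^(at)·sin(ωt)} = ω/((s-a)² + ω²), so L{e^(-7t)·sin(5t)} = 5/((s+7)² + 25)

Final answer: 5/((s+7)² + 25)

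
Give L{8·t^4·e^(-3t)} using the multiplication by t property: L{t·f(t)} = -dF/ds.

Using L{t^n·e^(at)} = n!/(s-a)^(n+1), L{t^4·e^(-3t)} = 24/(s+3)^5, so L{8·t^4·e^(-3t)} = 8·24/(s+3)^5 = 192/(s+3)^5

Final answer: 192/(s+3)^5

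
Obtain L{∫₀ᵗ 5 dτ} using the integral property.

L{∫₀ᵗ f(τ)dτ} = F(s)/s with f(t) = 5. F(s) = 5/s, so L{∫₀ᵗ 5 dτ} = (5/s)/s = 5/s². (Check: ∫₀ᵗ 5 dτ = 5t.)

Final answer: 5/s²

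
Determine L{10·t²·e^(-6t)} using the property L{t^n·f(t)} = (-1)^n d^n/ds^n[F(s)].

L{e^(-6t)} = 1/(s+6). d/ds[1/(s+6)] = -1/(s+6)². d²/ds²[1/(s+6)] = 2/(s+6)³. So L{t²·e^(-6t)} = (-1)² · 2/(s+6)³ = 2/(s+6)³. Then L{10·t²·e^(-6t)} = 10·2/(s+6)³ = 20/(s+6)³

Final answer: 20/(s+6)³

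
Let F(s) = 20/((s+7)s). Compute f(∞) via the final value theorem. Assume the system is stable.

f(∞) = lim_{s→0} sF(s) = lim_{s→0} 20/(s+7) = 20/7

Final answer: 20/7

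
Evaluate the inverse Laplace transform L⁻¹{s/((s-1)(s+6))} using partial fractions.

Using partial fractions, f(t) = (e^t + 6e^(-6t))/7

Final answer: (e^t + 6e^(-6t))/7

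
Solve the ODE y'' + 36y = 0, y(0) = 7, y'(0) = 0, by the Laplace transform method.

L{y''} + 36L{y} = 0. s²Y - 7s - 0 + 36Y = 0. Y(s² + 36) = 7s. Y = (7s)/(s² + 36). Inverting: y(t) = 7cos(6t)

Final answer: y(t) = 7cos(6t)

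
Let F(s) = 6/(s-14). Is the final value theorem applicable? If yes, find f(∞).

sF(s) = 6s/(s-14) has a pole at s = 14 in the right half-plane. Theorem does NOT apply (unstable system; f(t) = 6·e^(14t) grows without bound).

Final answer: Not applicable (unstable)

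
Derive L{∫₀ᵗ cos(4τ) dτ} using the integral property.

L{∫₀ᵗ f(τ)dτ} = F(s)/s with F(s) = s/(s² + 16), so the result is (s/(s² + 16))/s = 1/(s² + 16)

Final answer: 1/(s² + 16)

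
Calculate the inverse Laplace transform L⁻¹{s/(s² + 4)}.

L⁻¹{s/(s² + 4)} = cos(2t)

Final answer: cos(2t)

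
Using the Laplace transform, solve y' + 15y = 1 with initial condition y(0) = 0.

sY + 15Y = 1/s. Y = 1/(s(s+15)). Partial fractions: Y = 1/15/s - 1/15/(s+15)

Final answer: y(t) = 1/15(1 - e^(-15t))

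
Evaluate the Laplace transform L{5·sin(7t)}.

L{sin(ωt)} = ω/(s² + ω²), so L{sin(7t)} = 7/(s² + 49). Then L{5·sin(7t)} = 5·7/(s² + 49) = 35/(s² + 49)

Final answer: 35/(s² + 49)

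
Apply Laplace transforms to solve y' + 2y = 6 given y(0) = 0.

sY + 2Y = 6/s. Y = 6/(s(s+2)). Partial fractions: Y = 3/s - 3/(s+2)

Final answer: y(t) = 3(1 - e^(-2t))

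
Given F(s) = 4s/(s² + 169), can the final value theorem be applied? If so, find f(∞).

The final value theorem requires all poles of sF(s) in the left half-plane. sF(s) = 4s²/(s² + 169) has poles at s = ±13i (imaginary axis). Theorem does NOT apply (oscillatory system).

Final answer: Not applicable (oscillatory)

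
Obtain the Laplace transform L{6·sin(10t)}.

L{sin(ωt)} = ω/(s² + ω²), so L{sin(10t)} = 10/(s² + 100). Then L{6·sin(10t)} = 6·10/(s² + 100) = 60/(s² + 100)

Final answer: 60/(s² + 100)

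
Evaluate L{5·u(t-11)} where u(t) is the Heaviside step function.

L{u(t-a)} = e^(-as)/s. Here a=11, so L{u(t-11)} = e^(-11s)/s, and L{5·u(t-11)} = 5·e^(-11s)/s

Final answer: 5·e^(-11s)/s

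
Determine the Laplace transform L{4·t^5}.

L{t^n} = n!/s^(n+1), so L{t^5} = 120/s^6. Then L{4·t^5} = 4·120/s^6 = 480/s^6

Final answer: 480/s^6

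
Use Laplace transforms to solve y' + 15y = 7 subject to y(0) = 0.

sY + 15Y = 7/s. Y = 7/(s(s+15)). Partial fractions: Y = 7/15/s - 7/15/(s+15)

Final answer: y(t) = 7/15(1 - e^(-15t))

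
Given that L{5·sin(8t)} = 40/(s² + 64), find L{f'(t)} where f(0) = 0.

L{f'(t)} = s·F(s) - f(0) = s·40/(s² + 64) - 0 = 40s/(s² + 64)

Final answer: 40s/(s² + 64)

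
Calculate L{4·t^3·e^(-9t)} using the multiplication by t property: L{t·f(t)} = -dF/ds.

Using L{t^n·e^(at)} = n!/(s-a)^(n+1), L{t^3·e^(-9t)} = 6/(s+9)^4, so L{4·t^3·e^(-9t)} = 4·6/(s+9)^4 = 24/(s+9)^4

Final answer: 24/(s+9)^4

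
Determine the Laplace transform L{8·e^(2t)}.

L{e^(at)} = 1/(s-a), so L{e^(2t)} = 1/(s-2). Then L{8·e^(2t)} = 8/(s-2)

Final answer: 8/(s-2)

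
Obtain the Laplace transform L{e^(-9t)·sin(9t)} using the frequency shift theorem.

Frequency shift: L{e^(at)f(t)} = F(s-a). L{e^(-9t)·sin(9t)} = 9/((s+9)² + 81)

Final answer: 9/((s+9)² + 81)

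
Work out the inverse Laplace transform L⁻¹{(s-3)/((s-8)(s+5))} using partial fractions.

Using partial fractions, f(t) = (5e^(8t) + 8e^(-5t))/13

Final answer: (5e^(8t) + 8e^(-5t))/13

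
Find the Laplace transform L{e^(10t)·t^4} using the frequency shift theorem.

L{e^(at)·t^n} = n!/(s-a)^(n+1), so L{e^(10t)·t^4} = 24/(s-10)^5

Final answer: 24/(s-10)^5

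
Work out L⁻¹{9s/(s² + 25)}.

This is the form c·s/(s² + a²) with a = 5, c = 9. L⁻¹ = 9·cos(5t)

Final answer: 9·cos(5t)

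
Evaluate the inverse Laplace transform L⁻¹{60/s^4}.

L⁻¹{n!/s^(n+1)} = t^n with n=3. So L⁻¹{6/s^4} = t^3, and L⁻¹{60/s^4} = (60/6)·t^3 = 10·t^3

Final answer: 10·t^3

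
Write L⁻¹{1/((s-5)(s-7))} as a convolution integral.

1/((s-5)(s-7)) = (1/(s-5))·(1/(s-7)) = L{e^(5t)}·L{e^(7t)}. So f(t) = e^(5t)*e^(7t) = ∫₀ᵗ e^(5τ)·e^(7(t-τ)) dτ

Final answer: ∫₀ᵗ e^(5τ)·e^(7(t-τ)) dτ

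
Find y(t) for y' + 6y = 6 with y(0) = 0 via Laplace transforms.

sY + 6Y = 6/s. Y = 6/(s(s+6)). Partial fractions: Y = 1/s - 1/(s+6)

Final answer: y(t) = (1 - e^(-6t))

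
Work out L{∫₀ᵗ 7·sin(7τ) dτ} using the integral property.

L{∫₀ᵗ f(τ)dτ} = F(s)/s with F(s) = 49/(s² + 49), so the result is (49/(s² + 49))/s = 49/(s(s² + 49))

Final answer: 49/(s(s² + 49))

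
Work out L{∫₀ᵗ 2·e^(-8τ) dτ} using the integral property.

L{∫₀ᵗ f(τ)dτ} = F(s)/s with F(s) = 2/(s+8), so L{∫₀ᵗ 2·e^(-8τ) dτ} = 2/(s(s+8))

Final answer: 2/(s(s+8))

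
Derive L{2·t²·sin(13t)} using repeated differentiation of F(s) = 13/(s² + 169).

F(s) = 13/(s² + 169). F'(s) = -26s/(s² + 169)². F''(s) = -26(169 - 3s²)/(s² + 169)³ = (78s² - 4394)/(s² + 169)³. So L{t²·sin(13t)} = (-1)² F''(s) = (78s² - 4394)/(s² + 169)³. Then L{2·t²·sin(13t)} = 2·(78s² - 4394)/(s² + 169)³ = (156s² - 8788)/(s² + 169)³

Final answer: (156s² - 8788)/(s² + 169)³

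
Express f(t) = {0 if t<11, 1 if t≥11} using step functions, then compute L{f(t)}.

f(t) = u(t-11). L{u(t-11)} = e^(-11s)/s, so L{f(t)} = e^(-11s)/s

Final answer: e^(-11s)/s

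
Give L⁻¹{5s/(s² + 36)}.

This is the form c·s/(s² + a²) with a = 6, c = 5. L⁻¹ = 5·cos(6t)

Final answer: 5·cos(6t)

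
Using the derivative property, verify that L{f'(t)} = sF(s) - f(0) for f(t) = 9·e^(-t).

f'(t) = -9e^(-t). Direct: L{f'(t)} = -9/(s+1). Property: s·9/(s+1) - 9 = (9s - 9(s+1))/(s+1) = -9/(s+1). ✓

Final answer: -9/(s+1)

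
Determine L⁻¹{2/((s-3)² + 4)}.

Form: b/((s-a)² + b²) → e^(at)sin(bt). With a=3, b=2

Final answer: e^(3t)·sin(2t)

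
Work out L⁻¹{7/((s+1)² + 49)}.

Form: b/((s-a)² + b²) → e^(at)sin(bt). With a=-1, b=7

Final answer: e^(-t)·sin(7t)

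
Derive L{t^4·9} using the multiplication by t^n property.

L{9} = 9/s. d^1/ds^1[1/s] = -1/s². d^2/ds^2[1/s] = 2/s^3. d^3/ds^3[1/s] = -6/s^4. d^4/ds^4[1/s] = 24/s^5. So L{t^4} = (-1)^{4}·24/s^5 = 24/s^5. Then L{t^4·9} = 9·24/s^5 = 216/s^5

Final answer: 216/s^5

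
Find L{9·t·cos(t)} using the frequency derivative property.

L{cos(t)} = s/(s² + 1). Derivative: d/ds[s/(s² + 1)] = [(s² + 1) - s·2s]/(s² + 1)² = (1 - s²)/(s² + 1)². So L{t·cos(t)} = -F'(s) = (s² - 1)/(s² + 1)². Then L{9·t·cos(t)} = 9·(s² - 1)/(s² + 1)²

Final answer: 9·(s² - 1)/(s² + 1)²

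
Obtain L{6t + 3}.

L{6t + 3} = 6·L{t} + 3·L{1} = 6/s² + 3/s

Final answer: 6/s² + 3/s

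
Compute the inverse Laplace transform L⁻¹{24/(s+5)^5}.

L⁻¹{n!/(s-a)^(n+1)} = t^n·e^(at), so L⁻¹{24/(s+5)^5} = t^4·e^(-5t)

Final answer: t^4·e^(-5t)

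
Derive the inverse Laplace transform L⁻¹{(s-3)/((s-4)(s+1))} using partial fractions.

Using partial fractions, f(t) = (e^(4t) + 4e^(-t))/5

Final answer: (e^(4t) + 4e^(-t))/5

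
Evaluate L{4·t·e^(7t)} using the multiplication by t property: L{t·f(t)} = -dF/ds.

Using L{t^n·e^(at)} = n!/(s-a)^(n+1), L{t·e^(7t)} = 1/(s-7)^2, so L{4·t·e^(7t)} = 4·1/(s-7)^2 = 4/(s-7)^2

Final answer: 4/(s-7)^2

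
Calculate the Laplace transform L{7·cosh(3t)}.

L{cosh(ωt)} = s/(s² - ω²), so L{cosh(3t)} = s/(s² - 9). Then L{7·cosh(3t)} = 7·s/(s² - 9) = 7s/(s² - 9)

Final answer: 7s/(s² - 9)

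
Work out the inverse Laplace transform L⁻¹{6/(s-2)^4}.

L⁻¹{n!/(s-a)^(n+1)} = t^n·e^(at), so L⁻¹{6/(s-2)^4} = t^3·e^(2t)

Final answer: t^3·e^(2t)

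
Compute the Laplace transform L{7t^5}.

L{7t^5} = 7 · L{t^5} = 7 · 120/s^6 = 840/s^6

Final answer: 840/s^6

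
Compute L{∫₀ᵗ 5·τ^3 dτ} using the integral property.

L{∫₀ᵗ f(τ)dτ} = F(s)/s with f(t) = 5t^3. F(s) = 30/s^4, so L{∫₀ᵗ 5·τ^3 dτ} = (30/s^4)/s = 30/s^5. (Check: ∫₀ᵗ 5·τ^3 dτ = 5t^4/4.)

Final answer: 30/s^5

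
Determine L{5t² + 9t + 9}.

L{5t² + 9t + 9} = 5·2/s³ + 9/s² + 9/s = 10/s³ + 9/s² + 9/s

Final answer: 10/s³ + 9/s² + 9/s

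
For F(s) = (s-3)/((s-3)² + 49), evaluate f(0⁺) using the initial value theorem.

f(0⁺) = lim_{s→∞} sF(s) = lim_{s→∞} s(s-3)/((s-3)² + 49) = 1

Final answer: 1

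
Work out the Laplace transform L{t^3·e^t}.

L{t^n·e^(at)} = n!/(s-a)^(n+1), so L{t^3·e^t} = 6/(s-1)^4

Final answer: 6/(s-1)^4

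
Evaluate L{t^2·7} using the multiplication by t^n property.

L{7} = 7/s. d^1/ds^1[1/s] = -1/s². d^2/ds^2[1/s] = 2/s^3. So L{t^2} = (-1)^{2}·2/s^3 = 2/s^3. Then L{t^2·7} = 7·2/s^3 = 14/s^3

Final answer: 14/s^3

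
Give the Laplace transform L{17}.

L{17} = 17 · L{1} = 17/s

Final answer: 17/s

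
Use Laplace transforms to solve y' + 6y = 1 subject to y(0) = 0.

sY + 6Y = 1/s. Y = 1/(s(s+6)). Partial fractions: Y = 1/6/s - 1/6/(s+6)

Final answer: y(t) = 1/6(1 - e^(-6t))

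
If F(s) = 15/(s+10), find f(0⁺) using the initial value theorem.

f(0⁺) = lim_{s→∞} s·15/(s+10) = lim_{s→∞} 15s/(s+10) = 15

Final answer: 15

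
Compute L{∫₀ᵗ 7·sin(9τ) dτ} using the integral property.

L{∫₀ᵗ f(τ)dτ} = F(s)/s with F(s) = 63/(s² + 81), so the result is (63/(s² + 81))/s = 63/(s(s² + 81))

Final answer: 63/(s(s² + 81))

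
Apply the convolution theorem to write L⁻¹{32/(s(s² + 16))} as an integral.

32/(s(s² + 16)) = (1/s)·(32/(s² + 16)) = L{1}·L{8·sin(4t)}. So f(t) = 1*(8·sin(4t)) = ∫₀ᵗ 8·sin(4τ) dτ

Final answer: ∫₀ᵗ 8·sin(4τ) dτ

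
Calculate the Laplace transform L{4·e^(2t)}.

L{e^(at)} = 1/(s-a), so L{e^(2t)} = 1/(s-2). Then L{4·e^(2t)} = 4/(s-2)

Final answer: 4/(s-2)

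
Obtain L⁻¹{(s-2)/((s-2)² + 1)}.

Using frequency shift: L⁻¹{(s-a)/((s-a)² + b²)} = e^(at)cos(bt). Here a=2, b=1

Final answer: e^(2t)·cos(t)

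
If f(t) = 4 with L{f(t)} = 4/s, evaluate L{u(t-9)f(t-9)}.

Time shift theorem: L{u(t-a)f(t-a)} = e^(-as)F(s). Here a=9, F(s) = 4/s, so L{u(t-9)f(t-9)} = e^(-9s)·4/s

Final answer: e^(-9s)·4/s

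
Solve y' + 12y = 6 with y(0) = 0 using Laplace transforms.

sY + 12Y = 6/s. Y = 6/(s(s+12)). Partial fractions: Y = 1/2/s - 1/2/(s+12)

Final answer: y(t) = 1/2(1 - e^(-12t))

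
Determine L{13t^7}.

L{t^n} = n!/s^(n+1). So L{13t^7} = 13·7!/s^8 = 65520/s^8

Final answer: 65520/s^8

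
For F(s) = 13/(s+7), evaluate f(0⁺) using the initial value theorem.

f(0⁺) = lim_{s→∞} s·13/(s+7) = lim_{s→∞} 13s/(s+7) = 13

Final answer: 13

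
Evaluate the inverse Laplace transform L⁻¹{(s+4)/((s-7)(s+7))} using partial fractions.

Using partial fractions, f(t) = (11e^(7t) + 3e^(-7t))/14

Final answer: (11e^(7t) + 3e^(-7t))/14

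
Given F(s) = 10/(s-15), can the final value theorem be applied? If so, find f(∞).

sF(s) = 10s/(s-15) has a pole at s = 15 in the right half-plane. Theorem does NOT apply (unstable system; f(t) = 10·e^(15t) grows without bound).

Final answer: Not applicable (unstable)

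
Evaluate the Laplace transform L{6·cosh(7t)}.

L{cosh(ωt)} = s/(s² - ω²), so L{cosh(7t)} = s/(s² - 49). Then L{6·cosh(7t)} = 6·s/(s² - 49) = 6s/(s² - 49)

Final answer: 6s/(s² - 49)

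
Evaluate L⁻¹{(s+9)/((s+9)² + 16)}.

Using frequency shift: L⁻¹{(s-a)/((s-a)² + b²)} = e^(at)cos(bt). Here a=-9, b=4

Final answer: e^(-9t)·cos(4t)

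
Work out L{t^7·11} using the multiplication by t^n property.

L{11} = 11/s. d^1/ds^1[1/s] = -1/s². d^2/ds^2[1/s] = 2/s^3. d^3/ds^3[1/s] = -6/s^4. d^4/ds^4[1/s] = 24/s^5. d^5/ds^5[1/s] = -120/s^6. d^6/ds^6[1/s] = 720/s^7. d^7/ds^7[1/s] = -5040/s^8. So L{t^7} = (-1)^{7}·-5040/s^8 = 5040/s^8. Then L{t^7·11} = 11·5040/s^8 = 55440/s^8

Final answer: 55440/s^8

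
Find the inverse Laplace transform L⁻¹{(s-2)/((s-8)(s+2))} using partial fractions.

Using partial fractions, f(t) = (6e^(8t) + 4e^(-2t))/10

Final answer: (6e^(8t) + 4e^(-2t))/10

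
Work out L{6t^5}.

L{t^n} = n!/s^(n+1). So L{6t^5} = 6·5!/s^6 = 720/s^6

Final answer: 720/s^6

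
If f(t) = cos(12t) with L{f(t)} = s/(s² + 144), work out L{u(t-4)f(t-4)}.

Time shift theorem: L{u(t-a)f(t-a)} = e^(-as)F(s). Here a=4, F(s) = s/(s² + 144), so L{u(t-4)f(t-4)} = e^(-4s)·s/(s² + 144)

Final answer: e^(-4s)·s/(s² + 144)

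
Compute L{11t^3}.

L{t^n} = n!/s^(n+1). So L{11t^3} = 11·3!/s^4 = 66/s^4

Final answer: 66/s^4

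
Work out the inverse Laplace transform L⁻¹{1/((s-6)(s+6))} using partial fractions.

Decompose: A/(s-6) + B/(s+6). A = 1/12, B = -1/12. f(t) = (e^(6t) - e^(-6t))/12

Final answer: (e^(6t) - e^(-6t))/12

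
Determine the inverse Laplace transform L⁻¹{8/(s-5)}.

L⁻¹{1/(s-a)} = e^(at), so L⁻¹{1/(s-5)} = e^(5t), and L⁻¹{8/(s-5)} = 8·e^(5t)

Final answer: 8·e^(5t)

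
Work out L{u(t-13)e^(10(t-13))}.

u(t-a)f(t-a) with f(t)=e^(10t). L{e^(10t)} = 1/(s-10). By time shift: e^(-13s)/(s-10)

Final answer: e^(-13s)/(s-10)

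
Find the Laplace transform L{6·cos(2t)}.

L{cos(ωt)} = s/(s² + ω²), so L{cos(2t)} = s/(s² + 4). Then L{6·cos(2t)} = 6·s/(s² + 4) = 6s/(s² + 4)

Final answer: 6s/(s² + 4)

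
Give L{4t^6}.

L{t^n} = n!/s^(n+1). So L{4t^6} = 4·6!/s^7 = 2880/s^7

Final answer: 2880/s^7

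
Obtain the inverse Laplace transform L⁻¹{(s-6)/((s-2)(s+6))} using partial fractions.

Using partial fractions, f(t) = (-4e^(2t) + 12e^(-6t))/8

Final answer: (-4e^(2t) + 12e^(-6t))/8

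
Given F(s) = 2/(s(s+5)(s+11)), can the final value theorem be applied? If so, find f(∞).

Poles of sF(s) = 2/((s+5)(s+11)) are at s = -5 and s = -11, both in the left half-plane. Theorem applies. f(∞) = lim_{s→0} sF(s) = 2/(5·11) = 2/55

Final answer: 2/55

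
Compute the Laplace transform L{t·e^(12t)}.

L{t^n·e^(at)} = n!/(s-a)^(n+1), so L{t·e^(12t)} = 1/(s-12)^2

Final answer: 1/(s-12)^2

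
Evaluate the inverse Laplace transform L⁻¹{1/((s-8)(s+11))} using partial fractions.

Decompose: A/(s-8) + B/(s+11). A = 1/19, B = -1/19. f(t) = (e^(8t) - e^(-11t))/19

Final answer: (e^(8t) - e^(-11t))/19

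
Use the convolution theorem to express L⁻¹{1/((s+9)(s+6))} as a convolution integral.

1/((s+9)(s+6)) = (1/(s+9))·(1/(s+6)) = L{e^(-9t)}·L{e^(-6t)}. So f(t) = e^(-9t)*e^(-6t) = ∫₀ᵗ e^(-9τ)·e^(-6(t-τ)) dτ

Final answer: ∫₀ᵗ e^(-9τ)·e^(-6(t-τ)) dτ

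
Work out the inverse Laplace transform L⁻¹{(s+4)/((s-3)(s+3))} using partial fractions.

Using partial fractions, f(t) = (7e^(3t) - e^(-3t))/6

Final answer: (7e^(3t) - e^(-3t))/6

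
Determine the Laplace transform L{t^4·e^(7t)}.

L{t^n·e^(at)} = n!/(s-a)^(n+1), so L{t^4·e^(7t)} = 24/(s-7)^5

Final answer: 24/(s-7)^5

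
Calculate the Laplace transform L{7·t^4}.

L{t^n} = n!/s^(n+1), so L{t^4} = 24/s^5. Then L{7·t^4} = 7·24/s^5 = 168/s^5

Final answer: 168/s^5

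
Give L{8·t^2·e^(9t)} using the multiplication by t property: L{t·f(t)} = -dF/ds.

Using L{t^n·e^(at)} = n!/(s-a)^(n+1), L{t^2·e^(9t)} = 2/(s-9)^3, so L{8·t^2·e^(9t)} = 8·2/(s-9)^3 = 16/(s-9)^3

Final answer: 16/(s-9)^3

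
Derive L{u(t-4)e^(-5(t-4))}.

u(t-a)f(t-a) with f(t)=e^(-5t). L{e^(-5t)} = 1/(s+5). By time shift: e^(-4s)/(s+5)

Final answer: e^(-4s)/(s+5)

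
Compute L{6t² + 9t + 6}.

L{6t² + 9t + 6} = 6·2/s³ + 9/s² + 6/s = 12/s³ + 9/s² + 6/s

Final answer: 12/s³ + 9/s² + 6/s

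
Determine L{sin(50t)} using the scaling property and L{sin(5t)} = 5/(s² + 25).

Using L{f(at)} = (1/a)F(s/a) with a=10: L{sin(50t)} = (1/10) · 5/((s/10)² + 25) = (1/10) · 5·100/(s² + 2500) = 50/(s² + 2500)

Final answer: 50/(s² + 2500)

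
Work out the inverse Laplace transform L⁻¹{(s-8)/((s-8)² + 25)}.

Using frequency shift, L⁻¹{(s-8)/((s-8)² + 25)} = e^(8t)·cos(5t)

Final answer: e^(8t)·cos(5t)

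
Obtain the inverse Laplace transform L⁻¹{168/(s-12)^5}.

L⁻¹{n!/(s-a)^(n+1)} = t^n·e^(at) with n=4, a=12. So L⁻¹{24/(s-12)^5} = t^4·e^(12t), and L⁻¹{168/(s-12)^5} = (168/24)·t^4·e^(12t) = 7·t^4·e^(12t)

Final answer: 7·t^4·e^(12t)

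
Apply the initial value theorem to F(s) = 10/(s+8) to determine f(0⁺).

f(0⁺) = lim_{s→∞} s·10/(s+8) = lim_{s→∞} 10s/(s+8) = 10

Final answer: 10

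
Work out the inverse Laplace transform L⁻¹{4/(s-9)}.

L⁻¹{1/(s-a)} = e^(at), so L⁻¹{1/(s-9)} = e^(9t), and L⁻¹{4/(s-9)} = 4·e^(9t)

Final answer: 4·e^(9t)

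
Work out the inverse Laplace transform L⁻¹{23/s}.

L⁻¹{c/s} = c, so L⁻¹{23/s} = 23

Final answer: 23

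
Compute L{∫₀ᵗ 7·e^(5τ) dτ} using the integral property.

L{∫₀ᵗ f(τ)dτ} = F(s)/s with F(s) = 7/(s-5), so L{∫₀ᵗ 7·e^(5τ) dτ} = 7/(s(s-5))

Final answer: 7/(s(s-5))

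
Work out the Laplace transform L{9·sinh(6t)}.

L{sinh(ωt)} = ω/(s² - ω²), so L{sinh(6t)} = 6/(s² - 36). Then L{9·sinh(6t)} = 9·6/(s² - 36) = 54/(s² - 36)

Final answer: 54/(s² - 36)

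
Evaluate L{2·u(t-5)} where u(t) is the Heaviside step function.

L{u(t-a)} = e^(-as)/s. Here a=5, so L{u(t-5)} = e^(-5s)/s, and L{2·u(t-5)} = 2·e^(-5s)/s

Final answer: 2·e^(-5s)/s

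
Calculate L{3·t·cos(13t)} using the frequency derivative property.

L{cos(13t)} = s/(s² + 169). Derivative: d/ds[s/(s² + 169)] = [(s² + 169) - s·2s]/(s² + 169)² = (169 - s²)/(s² + 169)². So L{t·cos(13t)} = -F'(s) = (s² - 169)/(s² + 169)². Then L{3·t·cos(13t)} = 3·(s² - 169)/(s² + 169)²

Final answer: 3·(s² - 169)/(s² + 169)²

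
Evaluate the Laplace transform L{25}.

L{25} = 25 · L{1} = 25/s

Final answer: 25/s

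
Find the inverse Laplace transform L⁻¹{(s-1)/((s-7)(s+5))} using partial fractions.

Using partial fractions, f(t) = (6e^(7t) + 6e^(-5t))/12

Final answer: (6e^(7t) + 6e^(-5t))/12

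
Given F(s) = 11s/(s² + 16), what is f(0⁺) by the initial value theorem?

f(0⁺) = lim_{s→∞} s·11s/(s² + 16) = lim_{s→∞} 11s²/(s² + 16) = 11

Final answer: 11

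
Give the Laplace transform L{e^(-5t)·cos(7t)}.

L{e^(at)·cos(ωt)} = (s-a)/((s-a)² + ω²), so L{e^(-5t)·cos(7t)} = (s+5)/((s+5)² + 49)

Final answer: (s+5)/((s+5)² + 49)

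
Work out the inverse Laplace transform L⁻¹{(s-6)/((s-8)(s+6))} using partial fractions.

Using partial fractions, f(t) = (2e^(8t) + 12e^(-6t))/14

Final answer: (2e^(8t) + 12e^(-6t))/14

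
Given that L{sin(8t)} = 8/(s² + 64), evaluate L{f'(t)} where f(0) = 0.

L{f'(t)} = s·F(s) - f(0) = s·8/(s² + 64) - 0 = 8s/(s² + 64)

Final answer: 8s/(s² + 64)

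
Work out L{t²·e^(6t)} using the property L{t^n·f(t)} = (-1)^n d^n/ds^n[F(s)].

L{e^(6t)} = 1/(s-6). d/ds[1/(s-6)] = -1/(s-6)². d²/ds²[1/(s-6)] = 2/(s-6)³. So L{t²·e^(6t)} = (-1)² · 2/(s-6)³ = 2/(s-6)³

Final answer: 2/(s-6)³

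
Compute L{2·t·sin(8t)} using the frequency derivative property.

L{sin(8t)} = 8/(s² + 64). By L{t·f(t)} = -F'(s): -d/ds[8/(s² + 64)] = -(8)·(-2s)/(s² + 64)² = 16s/(s² + 64)². Then L{2·t·sin(8t)} = 2·16s/(s² + 64)² = 32s/(s² + 64)²

Final answer: 32s/(s² + 64)²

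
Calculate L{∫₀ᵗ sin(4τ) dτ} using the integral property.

L{∫₀ᵗ f(τ)dτ} = F(s)/s with F(s) = 4/(s² + 16), so the result is (4/(s² + 16))/s = 4/(s(s² + 16))

Final answer: 4/(s(s² + 16))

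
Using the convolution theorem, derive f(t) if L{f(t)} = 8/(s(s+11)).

8/(s(s+11)) = (8/s)·(1/(s+11)) = L{8}·L{e^(-11t)}. By convolution, f(t) = 8*e^(-11t) = ∫₀ᵗ 8·e^(-11τ) dτ = 8·(1 - e^(-11t))/11

Final answer: 8·(1 - e^(-11t))/11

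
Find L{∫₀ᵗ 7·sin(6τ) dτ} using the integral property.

L{∫₀ᵗ f(τ)dτ} = F(s)/s with F(s) = 42/(s² + 36), so the result is (42/(s² + 36))/s = 42/(s(s² + 36))

Final answer: 42/(s(s² + 36))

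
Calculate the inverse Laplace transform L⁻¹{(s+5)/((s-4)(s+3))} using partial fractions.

Using partial fractions, f(t) = (9e^(4t) - 2e^(-3t))/7

Final answer: (9e^(4t) - 2e^(-3t))/7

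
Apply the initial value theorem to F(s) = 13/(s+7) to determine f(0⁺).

f(0⁺) = lim_{s→∞} s·13/(s+7) = lim_{s→∞} 13s/(s+7) = 13

Final answer: 13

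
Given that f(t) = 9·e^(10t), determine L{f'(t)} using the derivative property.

f(0) = 9, F(s) = 9/(s-10). L{f'(t)} = s·F(s) - f(0) = 9s/(s-10) - 9 = (9s - 9(s-10))/(s-10) = 90/(s-10)

Final answer: 90/(s-10)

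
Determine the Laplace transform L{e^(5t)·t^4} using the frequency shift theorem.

L{e^(at)·t^n} = n!/(s-a)^(n+1), so L{e^(5t)·t^4} = 24/(s-5)^5

Final answer: 24/(s-5)^5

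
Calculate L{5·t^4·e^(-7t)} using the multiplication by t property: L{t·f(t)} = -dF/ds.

Using L{t^n·e^(at)} = n!/(s-a)^(n+1), L{t^4·e^(-7t)} = 24/(s+7)^5, so L{5·t^4·e^(-7t)} = 5·24/(s+7)^5 = 120/(s+7)^5

Final answer: 120/(s+7)^5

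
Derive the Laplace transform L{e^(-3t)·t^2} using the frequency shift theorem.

L{e^(at)·t^n} = n!/(s-a)^(n+1), so L{e^(-3t)·t^2} = 2/(s+3)^3

Final answer: 2/(s+3)^3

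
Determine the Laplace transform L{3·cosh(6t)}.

L{cosh(ωt)} = s/(s² - ω²), so L{cosh(6t)} = s/(s² - 36). Then L{3·cosh(6t)} = 3·s/(s² - 36) = 3s/(s² - 36)

Final answer: 3s/(s² - 36)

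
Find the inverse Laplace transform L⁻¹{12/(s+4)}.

L⁻¹{1/(s-a)} = e^(at), so L⁻¹{1/(s+4)} = e^(-4t), and L⁻¹{12/(s+4)} = 12·e^(-4t)

Final answer: 12·e^(-4t)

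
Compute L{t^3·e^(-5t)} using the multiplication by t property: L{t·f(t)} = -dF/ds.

Using L{t^n·e^(at)} = n!/(s-a)^(n+1), L{t^3·e^(-5t)} = 6/(s+5)^4

Final answer: 6/(s+5)^4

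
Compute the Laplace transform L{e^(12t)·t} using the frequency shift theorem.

L{e^(at)·t^n} = n!/(s-a)^(n+1), so L{e^(12t)·t} = 1/(s-12)^2

Final answer: 1/(s-12)^2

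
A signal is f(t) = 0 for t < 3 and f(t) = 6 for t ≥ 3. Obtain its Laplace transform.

f(t) = 6·u(t-3). L{u(t-3)} = e^(-3s)/s, so L{f(t)} = 6·e^(-3s)/s

Final answer: 6·e^(-3s)/s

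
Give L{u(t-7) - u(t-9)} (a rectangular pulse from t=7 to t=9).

L{u(t-a)} = e^(-as)/s. L{u(t-7) - u(t-9)} = (e^(-7s) - e^(-9s))/s

Final answer: (e^(-7s) - e^(-9s))/s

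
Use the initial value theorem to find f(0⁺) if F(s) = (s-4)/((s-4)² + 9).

f(0⁺) = lim_{s→∞} sF(s) = lim_{s→∞} s(s-4)/((s-4)² + 9) = 1

Final answer: 1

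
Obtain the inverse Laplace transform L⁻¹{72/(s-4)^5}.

L⁻¹{n!/(s-a)^(n+1)} = t^n·e^(at) with n=4, a=4. So L⁻¹{24/(s-4)^5} = t^4·e^(4t), and L⁻¹{72/(s-4)^5} = (72/24)·t^4·e^(4t) = 3·t^4·e^(4t)

Final answer: 3·t^4·e^(4t)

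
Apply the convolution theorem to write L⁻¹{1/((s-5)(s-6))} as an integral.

1/((s-5)(s-6)) = (1/(s-5))·(1/(s-6)) = L{e^(5t)}·L{e^(6t)}. So f(t) = e^(5t)*e^(6t) = ∫₀ᵗ e^(5τ)·e^(6(t-τ)) dτ

Final answer: ∫₀ᵗ e^(5τ)·e^(6(t-τ)) dτ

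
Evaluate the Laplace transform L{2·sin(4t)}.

L{sin(ωt)} = ω/(s² + ω²), so L{sin(4t)} = 4/(s² + 16). Then L{2·sin(4t)} = 2·4/(s² + 16) = 8/(s² + 16)

Final answer: 8/(s² + 16)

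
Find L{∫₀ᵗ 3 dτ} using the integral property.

L{∫₀ᵗ f(τ)dτ} = F(s)/s with f(t) = 3. F(s) = 3/s, so L{∫₀ᵗ 3 dτ} = (3/s)/s = 3/s². (Check: ∫₀ᵗ 3 dτ = 3t.)

Final answer: 3/s²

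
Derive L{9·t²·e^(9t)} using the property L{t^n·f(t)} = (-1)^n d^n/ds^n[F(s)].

L{e^(9t)} = 1/(s-9). d/ds[1/(s-9)] = -1/(s-9)². d²/ds²[1/(s-9)] = 2/(s-9)³. So L{t²·e^(9t)} = (-1)² · 2/(s-9)³ = 2/(s-9)³. Then L{9·t²·e^(9t)} = 9·2/(s-9)³ = 18/(s-9)³

Final answer: 18/(s-9)³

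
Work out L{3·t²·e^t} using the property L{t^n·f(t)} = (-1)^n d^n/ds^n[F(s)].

L{e^t} = 1/(s-1). d/ds[1/(s-1)] = -1/(s-1)². d²/ds²[1/(s-1)] = 2/(s-1)³. So L{t²·e^t} = (-1)² · 2/(s-1)³ = 2/(s-1)³. Then L{3·t²·e^t} = 3·2/(s-1)³ = 6/(s-1)³

Final answer: 6/(s-1)³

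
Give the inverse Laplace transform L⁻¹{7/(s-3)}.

L⁻¹{1/(s-a)} = e^(at), so L⁻¹{1/(s-3)} = e^(3t), and L⁻¹{7/(s-3)} = 7·e^(3t)

Final answer: 7·e^(3t)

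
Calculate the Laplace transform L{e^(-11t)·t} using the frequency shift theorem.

L{e^(at)·t^n} = n!/(s-a)^(n+1), so L{e^(-11t)·t} = 1/(s+11)^2

Final answer: 1/(s+11)^2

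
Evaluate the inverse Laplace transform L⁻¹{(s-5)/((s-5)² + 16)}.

Using frequency shift, L⁻¹{(s-5)/((s-5)² + 16)} = e^(5t)·cos(4t)

Final answer: e^(5t)·cos(4t)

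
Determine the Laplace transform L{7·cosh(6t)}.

L{cosh(ωt)} = s/(s² - ω²), so L{cosh(6t)} = s/(s² - 36). Then L{7·cosh(6t)} = 7·s/(s² - 36) = 7s/(s² - 36)

Final answer: 7s/(s² - 36)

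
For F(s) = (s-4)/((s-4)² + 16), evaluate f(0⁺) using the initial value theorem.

f(0⁺) = lim_{s→∞} sF(s) = lim_{s→∞} s(s-4)/((s-4)² + 16) = 1

Final answer: 1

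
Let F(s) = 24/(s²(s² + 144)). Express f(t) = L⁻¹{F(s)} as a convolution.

24/(s²(s² + 144)) = (1/s²)·(24/(s² + 144)) = L{t}·L{2·sin(12t)}. So f(t) = t*(2·sin(12t)) = ∫₀ᵗ 2τ·sin(12(t-τ)) dτ

Final answer: ∫₀ᵗ 2τ·sin(12(t-τ)) dτ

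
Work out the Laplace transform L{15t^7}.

L{15t^7} = 15 · L{t^7} = 15 · 5040/s^8 = 75600/s^8

Final answer: 75600/s^8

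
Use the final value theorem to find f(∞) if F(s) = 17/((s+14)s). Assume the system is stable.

f(∞) = lim_{s→0} sF(s) = lim_{s→0} 17/(s+14) = 17/14

Final answer: 17/14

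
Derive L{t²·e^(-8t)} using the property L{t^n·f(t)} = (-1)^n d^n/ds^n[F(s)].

L{e^(-8t)} = 1/(s+8). d/ds[1/(s+8)] = -1/(s+8)². d²/ds²[1/(s+8)] = 2/(s+8)³. So L{t²·e^(-8t)} = (-1)² · 2/(s+8)³ = 2/(s+8)³

Final answer: 2/(s+8)³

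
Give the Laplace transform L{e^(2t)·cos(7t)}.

L{e^(at)·cos(ωt)} = (s-a)/((s-a)² + ω²), so L{e^(2t)·cos(7t)} = (s-2)/((s-2)² + 49)

Final answer: (s-2)/((s-2)² + 49)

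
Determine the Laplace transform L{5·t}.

L{t^n} = n!/s^(n+1), so L{t} = 1/s^2. Then L{5·t} = 5·1/s^2 = 5/s^2

Final answer: 5/s^2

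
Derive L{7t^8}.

L{t^n} = n!/s^(n+1). So L{7t^8} = 7·8!/s^9 = 282240/s^9

Final answer: 282240/s^9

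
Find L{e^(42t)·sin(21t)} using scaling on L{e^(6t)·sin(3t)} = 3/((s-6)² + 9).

Scaling with a=7: L{e^(42t)·sin(21t)} = (1/7) · 3/((s/7-6)² + 9). Simplifying: 21/((s-42)² + 441)

Final answer: 21/((s-42)² + 441)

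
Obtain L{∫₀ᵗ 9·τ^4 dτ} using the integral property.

L{∫₀ᵗ f(τ)dτ} = F(s)/s with f(t) = 9t^4. F(s) = 216/s^5, so L{∫₀ᵗ 9·τ^4 dτ} = (216/s^5)/s = 216/s^6. (Check: ∫₀ᵗ 9·τ^4 dτ = 9t^5/5.)

Final answer: 216/s^6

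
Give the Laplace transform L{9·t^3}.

L{t^n} = n!/s^(n+1), so L{t^3} = 6/s^4. Then L{9·t^3} = 9·6/s^4 = 54/s^4

Final answer: 54/s^4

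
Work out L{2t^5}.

L{t^n} = n!/s^(n+1). So L{2t^5} = 2·5!/s^6 = 240/s^6

Final answer: 240/s^6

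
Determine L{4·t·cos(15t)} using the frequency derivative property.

L{cos(15t)} = s/(s² + 225). Derivative: d/ds[s/(s² + 225)] = [(s² + 225) - s·2s]/(s² + 225)² = (225 - s²)/(s² + 225)². So L{t·cos(15t)} = -F'(s) = (s² - 225)/(s² + 225)². Then L{4·t·cos(15t)} = 4·(s² - 225)/(s² + 225)²

Final answer: 4·(s² - 225)/(s² + 225)²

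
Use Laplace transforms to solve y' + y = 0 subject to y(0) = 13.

L{y'} + L{y} = 0. sY - 13 + Y = 0. Y(s+1) = 13. Y = 13/(s+1)

Final answer: y(t) = 13e^(-t)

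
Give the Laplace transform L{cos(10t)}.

L{cos(ωt)} = s/(s² + ω²), so L{cos(10t)} = s/(s² + 100)

Final answer: s/(s² + 100)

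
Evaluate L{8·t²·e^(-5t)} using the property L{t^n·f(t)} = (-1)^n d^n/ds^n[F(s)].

L{e^(-5t)} = 1/(s+5). d/ds[1/(s+5)] = -1/(s+5)². d²/ds²[1/(s+5)] = 2/(s+5)³. So L{t²·e^(-5t)} = (-1)² · 2/(s+5)³ = 2/(s+5)³. Then L{8·t²·e^(-5t)} = 8·2/(s+5)³ = 16/(s+5)³

Final answer: 16/(s+5)³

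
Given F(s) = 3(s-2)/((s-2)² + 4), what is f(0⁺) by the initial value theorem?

f(0⁺) = lim_{s→∞} sF(s) = lim_{s→∞} 3s(s-2)/((s-2)² + 4) = 3

Final answer: 3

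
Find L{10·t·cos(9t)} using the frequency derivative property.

L{cos(9t)} = s/(s² + 81). Derivative: d/ds[s/(s² + 81)] = [(s² + 81) - s·2s]/(s² + 81)² = (81 - s²)/(s² + 81)². So L{t·cos(9t)} = -F'(s) = (s² - 81)/(s² + 81)². Then L{10·t·cos(9t)} = 10·(s² - 81)/(s² + 81)²

Final answer: 10·(s² - 81)/(s² + 81)²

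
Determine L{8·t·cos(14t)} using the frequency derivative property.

L{cos(14t)} = s/(s² + 196). Derivative: d/ds[s/(s² + 196)] = [(s² + 196) - s·2s]/(s² + 196)² = (196 - s²)/(s² + 196)². So L{t·cos(14t)} = -F'(s) = (s² - 196)/(s² + 196)². Then L{8·t·cos(14t)} = 8·(s² - 196)/(s² + 196)²

Final answer: 8·(s² - 196)/(s² + 196)²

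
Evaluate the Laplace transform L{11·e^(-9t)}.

L{e^(at)} = 1/(s-a), so L{e^(-9t)} = 1/(s+9). Then L{11·e^(-9t)} = 11/(s+9)

Final answer: 11/(s+9)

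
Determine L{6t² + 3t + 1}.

L{6t² + 3t + 1} = 6·2/s³ + 3/s² + 1/s = 12/s³ + 3/s² + 1/s

Final answer: 12/s³ + 3/s² + 1/s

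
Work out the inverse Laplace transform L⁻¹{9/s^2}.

L⁻¹{n!/s^(n+1)} = t^n with n=1. So L⁻¹{1/s^2} = t, and L⁻¹{9/s^2} = (9/1)·t = 9·t

Final answer: 9·t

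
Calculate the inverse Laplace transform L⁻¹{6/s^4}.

L⁻¹{n!/s^(n+1)} = t^n with n=3. So L⁻¹{6/s^4} = t^3

Final answer: t^3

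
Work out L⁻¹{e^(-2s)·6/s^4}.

L⁻¹{6/s^4} = t^3. By the time shift theorem, L⁻¹{e^(-as)F(s)} = u(t-a)f(t-a) with a=2, so L⁻¹{e^(-2s)·6/s^4} = u(t-2)·(t-2)^3

Final answer: u(t-2)·(t-2)^3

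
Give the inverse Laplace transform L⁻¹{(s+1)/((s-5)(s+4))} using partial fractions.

Using partial fractions, f(t) = (6e^(5t) + 3e^(-4t))/9

Final answer: (6e^(5t) + 3e^(-4t))/9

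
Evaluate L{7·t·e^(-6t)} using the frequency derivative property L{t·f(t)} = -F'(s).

L{e^(-6t)} = 1/(s+6). By frequency derivative: L{t·e^(-6t)} = -d/ds[1/(s+6)] = -(-1)/(s+6)² = 1/(s+6)². Then L{7·t·e^(-6t)} = 7·1/(s+6)² = 7/(s+6)²

Final answer: 7/(s+6)²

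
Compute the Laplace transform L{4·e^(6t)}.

L{e^(at)} = 1/(s-a), so L{e^(6t)} = 1/(s-6). Then L{4·e^(6t)} = 4/(s-6)

Final answer: 4/(s-6)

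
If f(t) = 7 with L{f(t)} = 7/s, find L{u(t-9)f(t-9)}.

Time shift theorem: L{u(t-a)f(t-a)} = e^(-as)F(s). Here a=9, F(s) = 7/s, so L{u(t-9)f(t-9)} = e^(-9s)·7/s

Final answer: e^(-9s)·7/s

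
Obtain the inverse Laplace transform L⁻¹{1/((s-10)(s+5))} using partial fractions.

Decompose: A/(s-10) + B/(s+5). A = 1/15, B = -1/15. f(t) = (e^(10t) - e^(-5t))/15

Final answer: (e^(10t) - e^(-5t))/15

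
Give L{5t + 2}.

L{5t + 2} = 5·L{t} + 2·L{1} = 5/s² + 2/s

Final answer: 5/s² + 2/s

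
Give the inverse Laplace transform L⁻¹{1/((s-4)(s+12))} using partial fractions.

Decompose: A/(s-4) + B/(s+12). A = 1/16, B = -1/16. f(t) = (e^(4t) - e^(-12t))/16

Final answer: (e^(4t) - e^(-12t))/16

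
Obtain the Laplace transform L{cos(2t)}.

L{cos(ωt)} = s/(s² + ω²), so L{cos(2t)} = s/(s² + 4)

Final answer: s/(s² + 4)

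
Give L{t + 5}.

L{t + 5} = L{t} + 5·L{1} = 1/s² + 5/s

Final answer: 1/s² + 5/s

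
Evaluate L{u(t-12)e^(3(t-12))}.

u(t-a)f(t-a) with f(t)=e^(3t). L{e^(3t)} = 1/(s-3). By time shift: e^(-12s)/(s-3)

Final answer: e^(-12s)/(s-3)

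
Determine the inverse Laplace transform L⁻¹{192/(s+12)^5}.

L⁻¹{n!/(s-a)^(n+1)} = t^n·e^(at) with n=4, a=-12. So L⁻¹{24/(s+12)^5} = t^4·e^(-12t), and L⁻¹{192/(s+12)^5} = (192/24)·t^4·e^(-12t) = 8·t^4·e^(-12t)

Final answer: 8·t^4·e^(-12t)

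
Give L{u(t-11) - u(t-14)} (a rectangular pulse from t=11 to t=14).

L{u(t-a)} = e^(-as)/s. L{u(t-11) - u(t-14)} = (e^(-11s) - e^(-14s))/s

Final answer: (e^(-11s) - e^(-14s))/s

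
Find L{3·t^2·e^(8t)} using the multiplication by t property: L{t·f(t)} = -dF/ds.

Using L{t^n·e^(at)} = n!/(s-a)^(n+1), L{t^2·e^(8t)} = 2/(s-8)^3, so L{3·t^2·e^(8t)} = 3·2/(s-8)^3 = 6/(s-8)^3

Final answer: 6/(s-8)^3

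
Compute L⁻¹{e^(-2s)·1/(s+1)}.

L⁻¹{1/(s+1)} = e^(-t). By the time shift theorem, L⁻¹{e^(-as)F(s)} = u(t-a)f(t-a) with a=2, so L⁻¹{e^(-2s)·1/(s+1)} = u(t-2)·e^(-(t-2))

Final answer: u(t-2)·e^(-(t-2))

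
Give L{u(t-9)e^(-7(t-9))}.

u(t-a)f(t-a) with f(t)=e^(-7t). L{e^(-7t)} = 1/(s+7). By time shift: e^(-9s)/(s+7)

Final answer: e^(-9s)/(s+7)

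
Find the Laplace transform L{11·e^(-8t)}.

L{e^(at)} = 1/(s-a), so L{e^(-8t)} = 1/(s+8). Then L{11·e^(-8t)} = 11/(s+8)

Final answer: 11/(s+8)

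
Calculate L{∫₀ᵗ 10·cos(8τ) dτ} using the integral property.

L{∫₀ᵗ f(τ)dτ} = F(s)/s with F(s) = 10s/(s² + 64), so the result is (10s/(s² + 64))/s = 10/(s² + 64)

Final answer: 10/(s² + 64)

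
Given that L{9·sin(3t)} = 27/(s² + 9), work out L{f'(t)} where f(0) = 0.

L{f'(t)} = s·F(s) - f(0) = s·27/(s² + 9) - 0 = 27s/(s² + 9)

Final answer: 27s/(s² + 9)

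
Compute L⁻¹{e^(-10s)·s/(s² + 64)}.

L⁻¹{s/(s² + 64)} = cos(8t). By the time shift theorem, L⁻¹{e^(-as)F(s)} = u(t-a)f(t-a) with a=10, so L⁻¹{e^(-10s)·s/(s² + 64)} = u(t-10)·cos(8(t-10))

Final answer: u(t-10)·cos(8(t-10))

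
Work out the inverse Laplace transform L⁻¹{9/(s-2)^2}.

L⁻¹{n!/(s-a)^(n+1)} = t^n·e^(at) with n=1, a=2. So L⁻¹{1/(s-2)^2} = t·e^(2t), and L⁻¹{9/(s-2)^2} = (9/1)·t·e^(2t) = 9·t·e^(2t)

Final answer: 9·t·e^(2t)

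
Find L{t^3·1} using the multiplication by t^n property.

L{1} = 1/s. d^1/ds^1[1/s] = -1/s². d^2/ds^2[1/s] = 2/s^3. d^3/ds^3[1/s] = -6/s^4. So L{t^3} = (-1)^{3}·-6/s^4 = 6/s^4

Final answer: 6/s^4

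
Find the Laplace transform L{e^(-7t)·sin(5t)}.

L{e^(at)·sin(ωt)} = ω/((s-a)² + ω²), so L{e^(-7t)·sin(5t)} = 5/((s+7)² + 25)

Final answer: 5/((s+7)² + 25)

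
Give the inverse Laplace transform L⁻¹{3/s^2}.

L⁻¹{n!/s^(n+1)} = t^n with n=1. So L⁻¹{1/s^2} = t, and L⁻¹{3/s^2} = (3/1)·t = 3·t

Final answer: 3·t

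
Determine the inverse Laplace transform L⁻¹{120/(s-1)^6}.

L⁻¹{n!/(s-a)^(n+1)} = t^n·e^(at), so L⁻¹{120/(s-1)^6} = t^5·e^t

Final answer: t^5·e^t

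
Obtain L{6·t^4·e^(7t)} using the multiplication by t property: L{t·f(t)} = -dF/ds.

Using L{t^n·e^(at)} = n!/(s-a)^(n+1), L{t^4·e^(7t)} = 24/(s-7)^5, so L{6·t^4·e^(7t)} = 6·24/(s-7)^5 = 144/(s-7)^5

Final answer: 144/(s-7)^5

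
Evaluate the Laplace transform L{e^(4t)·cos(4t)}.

L{e^(at)·cos(ωt)} = (s-a)/((s-a)² + ω²), so L{e^(4t)·cos(4t)} = (s-4)/((s-4)² + 16)

Final answer: (s-4)/((s-4)² + 16)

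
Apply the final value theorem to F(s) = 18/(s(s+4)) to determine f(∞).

f(∞) = lim_{s→0} s·18/(s(s+4)) = lim_{s→0} 18/(s+4) = 18/4 = 9/2

Final answer: 9/2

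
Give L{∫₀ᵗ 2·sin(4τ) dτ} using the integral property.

L{∫₀ᵗ f(τ)dτ} = F(s)/s with F(s) = 8/(s² + 16), so the result is (8/(s² + 16))/s = 8/(s(s² + 16))

Final answer: 8/(s(s² + 16))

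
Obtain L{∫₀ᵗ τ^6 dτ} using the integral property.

L{∫₀ᵗ f(τ)dτ} = F(s)/s with f(t) = t^6. F(s) = 720/s^7, so L{∫₀ᵗ τ^6 dτ} = (720/s^7)/s = 720/s^8. (Check: ∫₀ᵗ τ^6 dτ = t^7/7.)

Final answer: 720/s^8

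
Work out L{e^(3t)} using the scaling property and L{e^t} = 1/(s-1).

Using L{f(at)} = (1/a)F(s/a) with a=3 and f(t) = e^t: L{e^(3t)} = (1/3) · 1/((s/3)-1) = (1/3) · 3/(s-3) = 1/(s-3)

Final answer: 1/(s-3)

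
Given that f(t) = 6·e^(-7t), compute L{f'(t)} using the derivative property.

f(0) = 6, F(s) = 6/(s+7). L{f'(t)} = s·F(s) - f(0) = 6s/(s+7) - 6 = (6s - 6(s+7))/(s+7) = -42/(s+7)

Final answer: -42/(s+7)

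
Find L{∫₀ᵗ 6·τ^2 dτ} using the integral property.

L{∫₀ᵗ f(τ)dτ} = F(s)/s with f(t) = 6t^2. F(s) = 12/s^3, so L{∫₀ᵗ 6·τ^2 dτ} = (12/s^3)/s = 12/s^4. (Check: ∫₀ᵗ 6·τ^2 dτ = 6t^3/3.)

Final answer: 12/s^4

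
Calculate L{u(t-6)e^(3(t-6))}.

u(t-a)f(t-a) with f(t)=e^(3t). L{e^(3t)} = 1/(s-3). By time shift: e^(-6s)/(s-3)

Final answer: e^(-6s)/(s-3)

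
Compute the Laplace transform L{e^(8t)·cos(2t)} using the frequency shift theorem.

Frequency shift: L{e^(at)f(t)} = F(s-a). L{e^(8t)·cos(2t)} = (s-8)/((s-8)² + 4)

Final answer: (s-8)/((s-8)² + 4)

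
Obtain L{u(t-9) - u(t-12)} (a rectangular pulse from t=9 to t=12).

L{u(t-a)} = e^(-as)/s. L{u(t-9) - u(t-12)} = (e^(-9s) - e^(-12s))/s

Final answer: (e^(-9s) - e^(-12s))/s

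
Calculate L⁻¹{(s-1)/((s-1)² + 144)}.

Using frequency shift: L⁻¹{(s-a)/((s-a)² + b²)} = e^(at)cos(bt). Here a=1, b=12

Final answer: e^t·cos(12t)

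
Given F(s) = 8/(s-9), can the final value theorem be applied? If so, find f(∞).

sF(s) = 8s/(s-9) has a pole at s = 9 in the right half-plane. Theorem does NOT apply (unstable system; f(t) = 8·e^(9t) grows without bound).

Final answer: Not applicable (unstable)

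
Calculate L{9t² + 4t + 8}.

L{9t² + 4t + 8} = 9·2/s³ + 4/s² + 8/s = 18/s³ + 4/s² + 8/s

Final answer: 18/s³ + 4/s² + 8/s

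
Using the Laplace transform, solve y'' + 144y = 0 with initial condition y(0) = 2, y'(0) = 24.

L{y''} + 144L{y} = 0. s²Y - 2s - 24 + 144Y = 0. Y(s² + 144) = 2s + 24. Y = (2s + 24)/(s² + 144). Inverting: y(t) = 2cos(12t) + 2sin(12t)

Final answer: y(t) = 2cos(12t) + 2sin(12t)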